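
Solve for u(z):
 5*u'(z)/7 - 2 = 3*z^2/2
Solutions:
 u(z) = C1 + 7*z^3/10 + 14*z/5


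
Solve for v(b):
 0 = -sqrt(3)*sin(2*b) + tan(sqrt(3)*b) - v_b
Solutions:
 v(b) = C1 - sqrt(3)*log(cos(sqrt(3)*b))/3 + sqrt(3)*cos(2*b)/2


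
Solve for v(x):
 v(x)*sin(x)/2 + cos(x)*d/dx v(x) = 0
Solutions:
 v(x) = C1*sqrt(cos(x))


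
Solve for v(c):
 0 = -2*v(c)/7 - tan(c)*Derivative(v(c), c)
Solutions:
 v(c) = C1/sin(c)^(2/7)


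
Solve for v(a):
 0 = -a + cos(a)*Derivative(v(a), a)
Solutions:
 v(a) = C1 + Integral(a/cos(a), a)


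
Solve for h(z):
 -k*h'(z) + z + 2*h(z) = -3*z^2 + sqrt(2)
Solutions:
 h(z) = C1*exp(2*z/k) - 3*k^2/4 - 3*k*z/2 - k/4 - 3*z^2/2 - z/2 + sqrt(2)/2


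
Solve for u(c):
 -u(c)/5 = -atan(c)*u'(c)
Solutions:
 u(c) = C1*exp(Integral(1/atan(c), c)/5)


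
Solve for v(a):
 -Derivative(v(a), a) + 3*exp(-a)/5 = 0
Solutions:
 v(a) = C1 - 3*exp(-a)/5


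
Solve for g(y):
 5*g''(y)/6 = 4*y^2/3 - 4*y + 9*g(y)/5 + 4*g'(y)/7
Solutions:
 g(y) = C1*exp(3*y*(4 - sqrt(310))/35) + C2*exp(3*y*(4 + sqrt(310))/35) - 20*y^2/27 + 4580*y/1701 - 165100/107163


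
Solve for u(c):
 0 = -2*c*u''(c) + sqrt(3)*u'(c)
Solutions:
 u(c) = C1 + C2*c^(sqrt(3)/2 + 1)


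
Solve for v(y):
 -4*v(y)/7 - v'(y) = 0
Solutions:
 v(y) = C1*exp(-4*y/7)


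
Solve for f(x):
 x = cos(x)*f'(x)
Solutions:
 f(x) = C1 + Integral(x/cos(x), x)


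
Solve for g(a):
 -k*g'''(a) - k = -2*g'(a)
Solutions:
 g(a) = C1 + C2*exp(-sqrt(2)*a*sqrt(1/k)) + C3*exp(sqrt(2)*a*sqrt(1/k)) + a*k/2


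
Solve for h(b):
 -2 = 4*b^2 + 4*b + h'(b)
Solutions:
 h(b) = C1 - 4*b^3/3 - 2*b^2 - 2*b


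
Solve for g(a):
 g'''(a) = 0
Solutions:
 g(a) = C1 + C2*a + C3*a^2


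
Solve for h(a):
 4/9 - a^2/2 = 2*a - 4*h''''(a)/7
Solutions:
 h(a) = C1 + C2*a + C3*a^2 + C4*a^3 + 7*a^6/2880 + 7*a^5/240 - 7*a^4/216


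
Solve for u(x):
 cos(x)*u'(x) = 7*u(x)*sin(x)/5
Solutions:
 u(x) = C1/cos(x)^(7/5)


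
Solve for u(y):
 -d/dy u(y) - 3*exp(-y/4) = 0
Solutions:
 u(y) = C1 + 12*exp(-y/4)


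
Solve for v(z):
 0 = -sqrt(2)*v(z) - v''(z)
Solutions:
 v(z) = C1*sin(2^(1/4)*z) + C2*cos(2^(1/4)*z)


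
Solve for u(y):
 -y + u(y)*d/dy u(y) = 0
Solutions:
 u(y) = -sqrt(C1 + y^2)
 u(y) = sqrt(C1 + y^2)


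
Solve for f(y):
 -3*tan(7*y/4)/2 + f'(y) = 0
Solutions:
 f(y) = C1 - 6*log(cos(7*y/4))/7


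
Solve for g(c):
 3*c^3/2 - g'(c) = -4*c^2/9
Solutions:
 g(c) = C1 + 3*c^4/8 + 4*c^3/27


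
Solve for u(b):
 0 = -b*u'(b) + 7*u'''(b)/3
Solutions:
 u(b) = C1 + Integral(C2*airyai(3^(1/3)*7^(2/3)*b/7) + C3*airybi(3^(1/3)*7^(2/3)*b/7), b)


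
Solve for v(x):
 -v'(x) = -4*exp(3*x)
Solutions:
 v(x) = C1 + 4*exp(3*x)/3


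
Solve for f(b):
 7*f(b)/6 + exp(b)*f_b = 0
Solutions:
 f(b) = C1*exp(7*exp(-b)/6)


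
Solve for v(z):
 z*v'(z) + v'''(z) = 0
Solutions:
 v(z) = C1 + Integral(C2*airyai(-z) + C3*airybi(-z), z)


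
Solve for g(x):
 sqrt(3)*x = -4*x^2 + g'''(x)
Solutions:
 g(x) = C1 + C2*x + C3*x^2 + x^5/15 + sqrt(3)*x^4/24


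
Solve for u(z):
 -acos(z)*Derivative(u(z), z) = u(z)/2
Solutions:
 u(z) = C1*exp(-Integral(1/acos(z), z)/2)


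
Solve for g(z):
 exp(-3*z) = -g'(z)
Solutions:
 g(z) = C1 + exp(-3*z)/3


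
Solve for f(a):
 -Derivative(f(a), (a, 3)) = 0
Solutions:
 f(a) = C1 + C2*a + C3*a^2


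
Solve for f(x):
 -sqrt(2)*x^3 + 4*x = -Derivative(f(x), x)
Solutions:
 f(x) = C1 + sqrt(2)*x^4/4 - 2*x^2


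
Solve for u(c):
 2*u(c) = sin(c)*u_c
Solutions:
 u(c) = C1*(cos(c) - 1)/(cos(c) + 1)


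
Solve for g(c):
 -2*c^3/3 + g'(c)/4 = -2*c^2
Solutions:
 g(c) = C1 + 2*c^4/3 - 8*c^3/3


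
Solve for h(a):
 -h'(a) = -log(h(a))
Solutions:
 li(h(a)) = C1 + a


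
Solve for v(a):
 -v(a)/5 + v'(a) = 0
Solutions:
 v(a) = C1*exp(a/5)


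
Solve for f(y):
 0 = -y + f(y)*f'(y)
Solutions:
 f(y) = -sqrt(C1 + y^2)
 f(y) = sqrt(C1 + y^2)


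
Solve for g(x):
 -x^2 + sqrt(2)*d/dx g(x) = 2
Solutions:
 g(x) = C1 + sqrt(2)*x^3/6 + sqrt(2)*x


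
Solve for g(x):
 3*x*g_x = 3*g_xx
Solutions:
 g(x) = C1 + C2*erfi(sqrt(2)*x/2)


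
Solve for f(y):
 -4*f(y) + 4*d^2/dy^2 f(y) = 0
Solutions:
 f(y) = C1*exp(-y) + C2*exp(y)


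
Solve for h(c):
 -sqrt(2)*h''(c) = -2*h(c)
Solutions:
 h(c) = C1*exp(-2^(1/4)*c) + C2*exp(2^(1/4)*c)


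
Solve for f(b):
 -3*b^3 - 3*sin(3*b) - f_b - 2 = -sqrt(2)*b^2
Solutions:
 f(b) = C1 - 3*b^4/4 + sqrt(2)*b^3/3 - 2*b + cos(3*b)


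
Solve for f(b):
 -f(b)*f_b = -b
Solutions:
 f(b) = -sqrt(C1 + b^2)
 f(b) = sqrt(C1 + b^2)


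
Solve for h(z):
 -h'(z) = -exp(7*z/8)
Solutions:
 h(z) = C1 + 8*exp(7*z/8)/7


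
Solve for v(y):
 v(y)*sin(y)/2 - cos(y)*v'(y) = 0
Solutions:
 v(y) = C1/sqrt(cos(y))


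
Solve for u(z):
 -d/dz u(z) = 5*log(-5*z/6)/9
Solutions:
 u(z) = C1 - 5*z*log(-z)/9 + 5*z*(-log(5) + 1 + log(6))/9


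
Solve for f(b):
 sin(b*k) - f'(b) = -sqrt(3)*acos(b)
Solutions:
 f(b) = C1 + sqrt(3)*(b*acos(b) - sqrt(1 - b^2)) + Piecewise((-cos(b*k)/k, Ne(k, 0)), (0, True))


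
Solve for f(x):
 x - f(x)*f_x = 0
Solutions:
 f(x) = -sqrt(C1 + x^2)
 f(x) = sqrt(C1 + x^2)


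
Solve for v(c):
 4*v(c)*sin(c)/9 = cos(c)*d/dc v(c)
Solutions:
 v(c) = C1/cos(c)^(4/9)


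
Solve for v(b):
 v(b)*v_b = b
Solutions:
 v(b) = -sqrt(C1 + b^2)
 v(b) = sqrt(C1 + b^2)


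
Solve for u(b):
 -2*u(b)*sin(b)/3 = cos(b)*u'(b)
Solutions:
 u(b) = C1*cos(b)^(2/3)


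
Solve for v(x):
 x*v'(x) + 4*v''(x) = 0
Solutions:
 v(x) = C1 + C2*erf(sqrt(2)*x/4)


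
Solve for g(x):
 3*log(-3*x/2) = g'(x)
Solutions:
 g(x) = C1 + 3*x*log(-x) + 3*x*(-1 - log(2) + log(3))


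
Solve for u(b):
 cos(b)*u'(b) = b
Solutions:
 u(b) = C1 + Integral(b/cos(b), b)


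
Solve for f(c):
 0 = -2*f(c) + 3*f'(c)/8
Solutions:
 f(c) = C1*exp(16*c/3)


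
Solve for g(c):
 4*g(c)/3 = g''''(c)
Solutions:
 g(c) = C1*exp(-sqrt(2)*3^(3/4)*c/3) + C2*exp(sqrt(2)*3^(3/4)*c/3) + C3*sin(sqrt(2)*3^(3/4)*c/3) + C4*cos(sqrt(2)*3^(3/4)*c/3)


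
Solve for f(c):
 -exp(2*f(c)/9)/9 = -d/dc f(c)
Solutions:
 f(c) = 9*log(-sqrt(-1/(C1 + c))) - 9*log(2)/2 + 18*log(3)
 f(c) = 9*log(-1/(C1 + c))/2 - 9*log(2)/2 + 18*log(3)


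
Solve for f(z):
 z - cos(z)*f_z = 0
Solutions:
 f(z) = C1 + Integral(z/cos(z), z)


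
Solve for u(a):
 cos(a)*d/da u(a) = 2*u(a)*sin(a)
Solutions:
 u(a) = C1/cos(a)^2


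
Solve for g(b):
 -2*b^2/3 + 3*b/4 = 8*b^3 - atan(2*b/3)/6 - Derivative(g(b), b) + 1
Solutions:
 g(b) = C1 + 2*b^4 + 2*b^3/9 - 3*b^2/8 - b*atan(2*b/3)/6 + b + log(4*b^2 + 9)/8


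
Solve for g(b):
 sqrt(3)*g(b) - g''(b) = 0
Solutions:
 g(b) = C1*exp(-3^(1/4)*b) + C2*exp(3^(1/4)*b)


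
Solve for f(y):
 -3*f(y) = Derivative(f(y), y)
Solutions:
 f(y) = C1*exp(-3*y)


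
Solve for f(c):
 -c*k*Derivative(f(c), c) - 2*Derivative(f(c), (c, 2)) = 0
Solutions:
 f(c) = Piecewise((-sqrt(pi)*C1*erf(c*sqrt(k)/2)/sqrt(k) - C2, (k > 0) | (k < 0)), (-C1*c - C2, True))


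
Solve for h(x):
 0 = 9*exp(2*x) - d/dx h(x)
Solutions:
 h(x) = C1 + 9*exp(2*x)/2


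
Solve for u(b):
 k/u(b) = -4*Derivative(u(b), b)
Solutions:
 u(b) = -sqrt(C1 - 2*b*k)/2
 u(b) = sqrt(C1 - 2*b*k)/2


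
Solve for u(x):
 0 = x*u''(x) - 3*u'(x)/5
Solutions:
 u(x) = C1 + C2*x^(8/5)


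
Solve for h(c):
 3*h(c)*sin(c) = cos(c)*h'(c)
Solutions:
 h(c) = C1/cos(c)^3


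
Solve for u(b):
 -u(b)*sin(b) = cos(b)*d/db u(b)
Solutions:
 u(b) = C1*cos(b)


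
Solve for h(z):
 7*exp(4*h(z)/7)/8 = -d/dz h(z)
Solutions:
 h(z) = 7*log(-(1/(C1 + 7*z))^(1/4)) + 7*log(14)/4
 h(z) = 7*log(1/(C1 + 7*z))/4 + 7*log(14)/4
 h(z) = 7*log(-I*(1/(C1 + 7*z))^(1/4)) + 7*log(14)/4
 h(z) = 7*log(I*(1/(C1 + 7*z))^(1/4)) + 7*log(14)/4


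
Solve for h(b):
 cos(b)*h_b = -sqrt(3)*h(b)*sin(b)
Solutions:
 h(b) = C1*cos(b)^(sqrt(3))


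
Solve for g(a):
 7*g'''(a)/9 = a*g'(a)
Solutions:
 g(a) = C1 + Integral(C2*airyai(21^(2/3)*a/7) + C3*airybi(21^(2/3)*a/7), a)


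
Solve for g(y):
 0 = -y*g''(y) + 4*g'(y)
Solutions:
 g(y) = C1 + C2*y^5


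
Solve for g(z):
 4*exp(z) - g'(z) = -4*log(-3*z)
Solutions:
 g(z) = C1 + 4*z*log(-z) + 4*z*(-1 + log(3)) + 4*exp(z)


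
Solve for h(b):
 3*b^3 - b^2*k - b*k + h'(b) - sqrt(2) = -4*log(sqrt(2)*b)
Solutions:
 h(b) = C1 - 3*b^4/4 + b^3*k/3 + b^2*k/2 - 4*b*log(b) - b*log(4) + sqrt(2)*b + 4*b


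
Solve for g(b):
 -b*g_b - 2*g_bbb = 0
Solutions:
 g(b) = C1 + Integral(C2*airyai(-2^(2/3)*b/2) + C3*airybi(-2^(2/3)*b/2), b)


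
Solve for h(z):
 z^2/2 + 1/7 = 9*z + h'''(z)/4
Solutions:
 h(z) = C1 + C2*z + C3*z^2 + z^5/30 - 3*z^4/2 + 2*z^3/21


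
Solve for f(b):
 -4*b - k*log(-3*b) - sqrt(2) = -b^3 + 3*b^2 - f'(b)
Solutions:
 f(b) = C1 - b^4/4 + b^3 + 2*b^2 + b*k*log(-b) + b*(-k + k*log(3) + sqrt(2))


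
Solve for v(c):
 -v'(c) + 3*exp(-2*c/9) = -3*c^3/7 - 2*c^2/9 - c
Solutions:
 v(c) = C1 + 3*c^4/28 + 2*c^3/27 + c^2/2 - 27*exp(-2*c/9)/2


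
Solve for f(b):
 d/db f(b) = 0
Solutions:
 f(b) = C1


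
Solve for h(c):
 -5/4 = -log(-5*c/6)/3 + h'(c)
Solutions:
 h(c) = C1 + c*log(-c)/3 + c*(-19 - 4*log(6) + 4*log(5))/12


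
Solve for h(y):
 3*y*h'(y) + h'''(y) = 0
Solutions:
 h(y) = C1 + Integral(C2*airyai(-3^(1/3)*y) + C3*airybi(-3^(1/3)*y), y)


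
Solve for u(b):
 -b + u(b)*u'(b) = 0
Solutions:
 u(b) = -sqrt(C1 + b^2)
 u(b) = sqrt(C1 + b^2)


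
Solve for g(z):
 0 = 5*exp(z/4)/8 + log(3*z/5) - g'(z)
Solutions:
 g(z) = C1 + z*log(z) + z*(-log(5) - 1 + log(3)) + 5*exp(z/4)/2


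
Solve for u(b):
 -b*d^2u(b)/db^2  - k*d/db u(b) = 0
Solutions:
 u(b) = C1 + b^(1 - re(k))*(C2*sin(log(b)*Abs(im(k))) + C3*cos(log(b)*im(k)))


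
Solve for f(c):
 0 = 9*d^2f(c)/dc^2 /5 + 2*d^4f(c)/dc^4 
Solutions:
 f(c) = C1 + C2*c + C3*sin(3*sqrt(10)*c/10) + C4*cos(3*sqrt(10)*c/10)


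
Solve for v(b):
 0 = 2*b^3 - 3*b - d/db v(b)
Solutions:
 v(b) = C1 + b^4/2 - 3*b^2/2


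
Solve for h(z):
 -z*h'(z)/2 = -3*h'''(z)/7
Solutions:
 h(z) = C1 + Integral(C2*airyai(6^(2/3)*7^(1/3)*z/6) + C3*airybi(6^(2/3)*7^(1/3)*z/6), z)


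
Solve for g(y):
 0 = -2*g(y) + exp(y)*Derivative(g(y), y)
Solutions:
 g(y) = C1*exp(-2*exp(-y))


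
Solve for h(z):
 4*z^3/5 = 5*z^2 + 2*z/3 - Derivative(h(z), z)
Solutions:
 h(z) = C1 - z^4/5 + 5*z^3/3 + z^2/3


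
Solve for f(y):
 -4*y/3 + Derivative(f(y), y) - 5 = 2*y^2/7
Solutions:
 f(y) = C1 + 2*y^3/21 + 2*y^2/3 + 5*y


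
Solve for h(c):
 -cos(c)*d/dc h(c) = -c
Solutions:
 h(c) = C1 + Integral(c/cos(c), c)


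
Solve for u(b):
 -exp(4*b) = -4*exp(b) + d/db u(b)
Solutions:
 u(b) = C1 - exp(4*b)/4 + 4*exp(b)


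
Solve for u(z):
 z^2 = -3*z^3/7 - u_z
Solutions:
 u(z) = C1 - 3*z^4/28 - z^3/3


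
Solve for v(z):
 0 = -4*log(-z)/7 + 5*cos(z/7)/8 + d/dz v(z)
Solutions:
 v(z) = C1 + 4*z*log(-z)/7 - 4*z/7 - 35*sin(z/7)/8


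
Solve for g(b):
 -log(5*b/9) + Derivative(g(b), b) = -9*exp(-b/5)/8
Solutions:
 g(b) = C1 + b*log(b) + b*(-2*log(3) - 1 + log(5)) + 45*exp(-b/5)/8


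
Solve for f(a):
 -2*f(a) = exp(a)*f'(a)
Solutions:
 f(a) = C1*exp(2*exp(-a))


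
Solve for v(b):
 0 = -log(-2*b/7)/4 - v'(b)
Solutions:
 v(b) = C1 - b*log(-b)/4 + b*(-log(2) + 1 + log(7))/4


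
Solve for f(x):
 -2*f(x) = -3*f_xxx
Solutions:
 f(x) = C3*exp(2^(1/3)*3^(2/3)*x/3) + (C1*sin(2^(1/3)*3^(1/6)*x/2) + C2*cos(2^(1/3)*3^(1/6)*x/2))*exp(-2^(1/3)*3^(2/3)*x/6)


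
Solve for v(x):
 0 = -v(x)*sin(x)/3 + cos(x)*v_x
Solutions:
 v(x) = C1/cos(x)^(1/3)


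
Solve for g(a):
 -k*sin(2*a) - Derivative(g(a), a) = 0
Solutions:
 g(a) = C1 + k*cos(2*a)/2


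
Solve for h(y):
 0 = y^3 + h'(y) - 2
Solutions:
 h(y) = C1 - y^4/4 + 2*y


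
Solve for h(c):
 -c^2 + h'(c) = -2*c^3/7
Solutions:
 h(c) = C1 - c^4/14 + c^3/3


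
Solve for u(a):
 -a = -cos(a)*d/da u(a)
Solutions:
 u(a) = C1 + Integral(a/cos(a), a)


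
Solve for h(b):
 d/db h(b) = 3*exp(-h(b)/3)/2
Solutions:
 h(b) = 3*log(C1 + b/2)


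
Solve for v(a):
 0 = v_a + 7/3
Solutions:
 v(a) = C1 - 7*a/3


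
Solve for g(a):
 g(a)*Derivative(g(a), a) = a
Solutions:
 g(a) = -sqrt(C1 + a^2)
 g(a) = sqrt(C1 + a^2)


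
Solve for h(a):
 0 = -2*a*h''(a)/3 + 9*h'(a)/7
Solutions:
 h(a) = C1 + C2*a^(41/14)


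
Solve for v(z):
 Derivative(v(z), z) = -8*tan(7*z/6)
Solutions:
 v(z) = C1 + 48*log(cos(7*z/6))/7


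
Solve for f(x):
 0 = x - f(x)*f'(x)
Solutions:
 f(x) = -sqrt(C1 + x^2)
 f(x) = sqrt(C1 + x^2)


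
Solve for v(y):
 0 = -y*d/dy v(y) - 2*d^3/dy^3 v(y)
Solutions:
 v(y) = C1 + Integral(C2*airyai(-2^(2/3)*y/2) + C3*airybi(-2^(2/3)*y/2), y)


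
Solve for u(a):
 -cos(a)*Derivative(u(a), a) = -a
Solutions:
 u(a) = C1 + Integral(a/cos(a), a)


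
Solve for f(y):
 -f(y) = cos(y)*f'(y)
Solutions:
 f(y) = C1*sqrt(sin(y) - 1)/sqrt(sin(y) + 1)


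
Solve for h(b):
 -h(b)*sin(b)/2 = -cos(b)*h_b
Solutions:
 h(b) = C1/sqrt(cos(b))


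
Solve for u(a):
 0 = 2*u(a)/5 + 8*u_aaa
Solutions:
 u(a) = C3*exp(-50^(1/3)*a/10) + (C1*sin(sqrt(3)*50^(1/3)*a/20) + C2*cos(sqrt(3)*50^(1/3)*a/20))*exp(50^(1/3)*a/20)


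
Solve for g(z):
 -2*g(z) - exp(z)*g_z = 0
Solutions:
 g(z) = C1*exp(2*exp(-z))


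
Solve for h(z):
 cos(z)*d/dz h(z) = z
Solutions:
 h(z) = C1 + Integral(z/cos(z), z)


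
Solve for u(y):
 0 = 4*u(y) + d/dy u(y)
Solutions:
 u(y) = C1*exp(-4*y)


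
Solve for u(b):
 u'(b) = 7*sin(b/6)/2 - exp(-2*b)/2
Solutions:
 u(b) = C1 - 21*cos(b/6) + exp(-2*b)/4


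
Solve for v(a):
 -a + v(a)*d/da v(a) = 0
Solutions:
 v(a) = -sqrt(C1 + a^2)
 v(a) = sqrt(C1 + a^2)


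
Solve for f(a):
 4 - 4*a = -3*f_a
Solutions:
 f(a) = C1 + 2*a^2/3 - 4*a/3


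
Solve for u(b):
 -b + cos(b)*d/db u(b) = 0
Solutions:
 u(b) = C1 + Integral(b/cos(b), b)


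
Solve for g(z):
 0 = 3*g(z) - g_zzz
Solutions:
 g(z) = C3*exp(3^(1/3)*z) + (C1*sin(3^(5/6)*z/2) + C2*cos(3^(5/6)*z/2))*exp(-3^(1/3)*z/2)


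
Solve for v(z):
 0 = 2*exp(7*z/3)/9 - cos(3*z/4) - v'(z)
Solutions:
 v(z) = C1 + 2*exp(7*z/3)/21 - 4*sin(3*z/4)/3


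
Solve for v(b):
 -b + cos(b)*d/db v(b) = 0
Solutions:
 v(b) = C1 + Integral(b/cos(b), b)


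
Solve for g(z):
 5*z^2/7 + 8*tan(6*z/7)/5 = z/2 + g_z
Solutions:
 g(z) = C1 + 5*z^3/21 - z^2/4 - 28*log(cos(6*z/7))/15


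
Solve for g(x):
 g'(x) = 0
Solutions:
 g(x) = C1


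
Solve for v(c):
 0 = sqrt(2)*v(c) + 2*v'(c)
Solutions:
 v(c) = C1*exp(-sqrt(2)*c/2)


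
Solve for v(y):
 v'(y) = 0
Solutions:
 v(y) = C1


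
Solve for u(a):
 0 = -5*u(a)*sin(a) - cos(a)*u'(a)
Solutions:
 u(a) = C1*cos(a)^5


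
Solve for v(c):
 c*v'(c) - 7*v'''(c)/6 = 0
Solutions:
 v(c) = C1 + Integral(C2*airyai(6^(1/3)*7^(2/3)*c/7) + C3*airybi(6^(1/3)*7^(2/3)*c/7), c)


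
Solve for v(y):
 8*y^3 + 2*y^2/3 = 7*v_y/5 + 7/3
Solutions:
 v(y) = C1 + 10*y^4/7 + 10*y^3/63 - 5*y/3


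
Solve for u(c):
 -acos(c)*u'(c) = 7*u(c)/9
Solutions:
 u(c) = C1*exp(-7*Integral(1/acos(c), c)/9)


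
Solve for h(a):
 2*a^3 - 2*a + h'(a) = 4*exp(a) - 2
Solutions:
 h(a) = C1 - a^4/2 + a^2 - 2*a + 4*exp(a)


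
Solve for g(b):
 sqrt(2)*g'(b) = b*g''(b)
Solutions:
 g(b) = C1 + C2*b^(1 + sqrt(2))


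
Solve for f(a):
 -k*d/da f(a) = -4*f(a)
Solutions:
 f(a) = C1*exp(4*a/k)


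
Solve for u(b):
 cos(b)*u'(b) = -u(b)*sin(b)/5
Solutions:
 u(b) = C1*cos(b)^(1/5)


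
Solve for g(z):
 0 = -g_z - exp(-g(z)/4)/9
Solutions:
 g(z) = 4*log(C1 - z/36)


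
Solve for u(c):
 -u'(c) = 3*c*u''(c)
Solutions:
 u(c) = C1 + C2*c^(2/3)


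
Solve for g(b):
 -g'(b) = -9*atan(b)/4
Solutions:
 g(b) = C1 + 9*b*atan(b)/4 - 9*log(b^2 + 1)/8


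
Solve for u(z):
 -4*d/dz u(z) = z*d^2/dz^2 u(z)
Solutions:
 u(z) = C1 + C2/z^3


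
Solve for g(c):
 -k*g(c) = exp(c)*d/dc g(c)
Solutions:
 g(c) = C1*exp(k*exp(-c))


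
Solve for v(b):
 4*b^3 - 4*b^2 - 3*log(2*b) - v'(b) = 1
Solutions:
 v(b) = C1 + b^4 - 4*b^3/3 - 3*b*log(b) - b*log(8) + 2*b


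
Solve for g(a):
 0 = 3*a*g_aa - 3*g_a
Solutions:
 g(a) = C1 + C2*a^2


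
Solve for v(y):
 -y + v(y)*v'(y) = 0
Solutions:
 v(y) = -sqrt(C1 + y^2)
 v(y) = sqrt(C1 + y^2)


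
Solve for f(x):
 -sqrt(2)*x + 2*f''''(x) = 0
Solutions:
 f(x) = C1 + C2*x + C3*x^2 + C4*x^3 + sqrt(2)*x^5/240


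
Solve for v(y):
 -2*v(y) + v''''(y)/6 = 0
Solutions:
 v(y) = C1*exp(-sqrt(2)*3^(1/4)*y) + C2*exp(sqrt(2)*3^(1/4)*y) + C3*sin(sqrt(2)*3^(1/4)*y) + C4*cos(sqrt(2)*3^(1/4)*y)


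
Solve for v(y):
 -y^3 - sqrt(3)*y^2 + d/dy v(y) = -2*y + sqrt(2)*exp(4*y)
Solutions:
 v(y) = C1 + y^4/4 + sqrt(3)*y^3/3 - y^2 + sqrt(2)*exp(4*y)/4


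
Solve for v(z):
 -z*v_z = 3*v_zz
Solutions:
 v(z) = C1 + C2*erf(sqrt(6)*z/6)


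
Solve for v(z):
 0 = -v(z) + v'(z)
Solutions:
 v(z) = C1*exp(z)


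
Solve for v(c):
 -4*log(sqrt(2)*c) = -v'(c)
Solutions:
 v(c) = C1 + 4*c*log(c) - 4*c + c*log(4)


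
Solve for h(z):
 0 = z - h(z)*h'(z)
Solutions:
 h(z) = -sqrt(C1 + z^2)
 h(z) = sqrt(C1 + z^2)


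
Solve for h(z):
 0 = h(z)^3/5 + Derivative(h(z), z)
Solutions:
 h(z) = -sqrt(10)*sqrt(-1/(C1 - z))/2
 h(z) = sqrt(10)*sqrt(-1/(C1 - z))/2


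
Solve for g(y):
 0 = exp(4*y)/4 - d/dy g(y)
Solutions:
 g(y) = C1 + exp(4*y)/16


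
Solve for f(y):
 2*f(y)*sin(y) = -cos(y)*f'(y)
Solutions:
 f(y) = C1*cos(y)^2


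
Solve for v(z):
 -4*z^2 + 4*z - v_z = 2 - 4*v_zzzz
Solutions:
 v(z) = C1 + C4*exp(2^(1/3)*z/2) - 4*z^3/3 + 2*z^2 - 2*z + (C2*sin(2^(1/3)*sqrt(3)*z/4) + C3*cos(2^(1/3)*sqrt(3)*z/4))*exp(-2^(1/3)*z/4)


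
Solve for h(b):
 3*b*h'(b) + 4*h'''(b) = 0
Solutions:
 h(b) = C1 + Integral(C2*airyai(-6^(1/3)*b/2) + C3*airybi(-6^(1/3)*b/2), b)


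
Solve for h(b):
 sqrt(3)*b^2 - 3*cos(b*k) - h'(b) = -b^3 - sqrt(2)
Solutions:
 h(b) = C1 + b^4/4 + sqrt(3)*b^3/3 + sqrt(2)*b - 3*sin(b*k)/k


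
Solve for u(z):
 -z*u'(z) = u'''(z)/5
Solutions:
 u(z) = C1 + Integral(C2*airyai(-5^(1/3)*z) + C3*airybi(-5^(1/3)*z), z)


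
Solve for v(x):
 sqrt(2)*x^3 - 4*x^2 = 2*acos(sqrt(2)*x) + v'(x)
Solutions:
 v(x) = C1 + sqrt(2)*x^4/4 - 4*x^3/3 - 2*x*acos(sqrt(2)*x) + sqrt(2)*sqrt(1 - 2*x^2)


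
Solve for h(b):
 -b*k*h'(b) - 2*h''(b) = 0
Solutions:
 h(b) = Piecewise((-sqrt(pi)*C1*erf(b*sqrt(k)/2)/sqrt(k) - C2, (k > 0) | (k < 0)), (-C1*b - C2, True))


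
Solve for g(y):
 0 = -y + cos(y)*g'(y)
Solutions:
 g(y) = C1 + Integral(y/cos(y), y)


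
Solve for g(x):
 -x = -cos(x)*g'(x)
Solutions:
 g(x) = C1 + Integral(x/cos(x), x)


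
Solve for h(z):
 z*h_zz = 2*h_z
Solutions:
 h(z) = C1 + C2*z^3


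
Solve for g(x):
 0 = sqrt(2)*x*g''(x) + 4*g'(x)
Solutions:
 g(x) = C1 + C2*x^(1 - 2*sqrt(2))


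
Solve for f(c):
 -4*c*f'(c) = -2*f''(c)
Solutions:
 f(c) = C1 + C2*erfi(c)


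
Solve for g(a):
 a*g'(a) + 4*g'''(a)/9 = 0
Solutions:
 g(a) = C1 + Integral(C2*airyai(-2^(1/3)*3^(2/3)*a/2) + C3*airybi(-2^(1/3)*3^(2/3)*a/2), a)


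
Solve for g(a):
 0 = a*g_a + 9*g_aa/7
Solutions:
 g(a) = C1 + C2*erf(sqrt(14)*a/6)


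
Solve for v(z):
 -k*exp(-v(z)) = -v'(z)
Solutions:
 v(z) = log(C1 + k*z)


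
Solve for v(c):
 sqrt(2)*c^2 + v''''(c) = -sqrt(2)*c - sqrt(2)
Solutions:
 v(c) = C1 + C2*c + C3*c^2 + C4*c^3 - sqrt(2)*c^6/360 - sqrt(2)*c^5/120 - sqrt(2)*c^4/24


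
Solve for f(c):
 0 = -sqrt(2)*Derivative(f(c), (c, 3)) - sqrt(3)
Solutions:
 f(c) = C1 + C2*c + C3*c^2 - sqrt(6)*c^3/12


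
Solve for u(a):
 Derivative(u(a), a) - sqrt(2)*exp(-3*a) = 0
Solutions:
 u(a) = C1 - sqrt(2)*exp(-3*a)/3


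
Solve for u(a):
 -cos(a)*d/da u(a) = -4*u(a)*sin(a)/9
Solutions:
 u(a) = C1/cos(a)^(4/9)


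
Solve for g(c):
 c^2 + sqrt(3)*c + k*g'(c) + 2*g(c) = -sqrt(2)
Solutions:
 g(c) = C1*exp(-2*c/k) - c^2/2 + c*k/2 - sqrt(3)*c/2 - k^2/4 + sqrt(3)*k/4 - sqrt(2)/2


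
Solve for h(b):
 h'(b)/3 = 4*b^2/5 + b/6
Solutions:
 h(b) = C1 + 4*b^3/5 + b^2/4


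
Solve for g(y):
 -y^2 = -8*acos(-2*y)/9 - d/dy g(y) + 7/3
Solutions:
 g(y) = C1 + y^3/3 - 8*y*acos(-2*y)/9 + 7*y/3 - 4*sqrt(1 - 4*y^2)/9


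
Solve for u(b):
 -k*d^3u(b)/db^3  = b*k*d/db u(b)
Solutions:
 u(b) = C1 + Integral(C2*airyai(-b) + C3*airybi(-b), b)


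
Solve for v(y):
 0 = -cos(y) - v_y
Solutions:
 v(y) = C1 - sin(y)


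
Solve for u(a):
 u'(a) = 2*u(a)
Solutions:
 u(a) = C1*exp(2*a)


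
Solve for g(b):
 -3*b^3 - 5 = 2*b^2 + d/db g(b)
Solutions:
 g(b) = C1 - 3*b^4/4 - 2*b^3/3 - 5*b


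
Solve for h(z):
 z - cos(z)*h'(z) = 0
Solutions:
 h(z) = C1 + Integral(z/cos(z), z)


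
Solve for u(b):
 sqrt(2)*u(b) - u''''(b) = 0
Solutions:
 u(b) = C1*exp(-2^(1/8)*b) + C2*exp(2^(1/8)*b) + C3*sin(2^(1/8)*b) + C4*cos(2^(1/8)*b)


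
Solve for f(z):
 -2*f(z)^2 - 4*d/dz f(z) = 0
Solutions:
 f(z) = 2/(C1 + z)


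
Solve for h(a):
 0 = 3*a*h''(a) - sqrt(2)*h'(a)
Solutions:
 h(a) = C1 + C2*a^(sqrt(2)/3 + 1)


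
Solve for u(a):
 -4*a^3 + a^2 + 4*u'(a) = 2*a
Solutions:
 u(a) = C1 + a^4/4 - a^3/12 + a^2/4


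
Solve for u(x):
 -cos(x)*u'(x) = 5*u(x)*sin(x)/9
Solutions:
 u(x) = C1*cos(x)^(5/9)


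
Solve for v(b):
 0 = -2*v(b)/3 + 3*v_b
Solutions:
 v(b) = C1*exp(2*b/9)


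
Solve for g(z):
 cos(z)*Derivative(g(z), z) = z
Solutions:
 g(z) = C1 + Integral(z/cos(z), z)


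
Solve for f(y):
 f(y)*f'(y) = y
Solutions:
 f(y) = -sqrt(C1 + y^2)
 f(y) = sqrt(C1 + y^2)


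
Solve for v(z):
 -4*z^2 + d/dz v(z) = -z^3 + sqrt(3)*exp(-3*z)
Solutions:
 v(z) = C1 - z^4/4 + 4*z^3/3 - sqrt(3)*exp(-3*z)/3


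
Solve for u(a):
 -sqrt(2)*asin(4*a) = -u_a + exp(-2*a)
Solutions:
 u(a) = C1 + sqrt(2)*a*asin(4*a) + sqrt(2)*sqrt(1 - 16*a^2)/4 - exp(-2*a)/2


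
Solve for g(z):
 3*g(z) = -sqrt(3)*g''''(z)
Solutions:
 g(z) = (C1*sin(sqrt(2)*3^(1/8)*z/2) + C2*cos(sqrt(2)*3^(1/8)*z/2))*exp(-sqrt(2)*3^(1/8)*z/2) + (C3*sin(sqrt(2)*3^(1/8)*z/2) + C4*cos(sqrt(2)*3^(1/8)*z/2))*exp(sqrt(2)*3^(1/8)*z/2)


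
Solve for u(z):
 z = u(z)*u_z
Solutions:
 u(z) = -sqrt(C1 + z^2)
 u(z) = sqrt(C1 + z^2)


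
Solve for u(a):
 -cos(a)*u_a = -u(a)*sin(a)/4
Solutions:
 u(a) = C1/cos(a)^(1/4)


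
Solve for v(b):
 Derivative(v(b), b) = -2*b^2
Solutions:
 v(b) = C1 - 2*b^3/3


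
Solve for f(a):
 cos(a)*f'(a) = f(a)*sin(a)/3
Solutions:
 f(a) = C1/cos(a)^(1/3)


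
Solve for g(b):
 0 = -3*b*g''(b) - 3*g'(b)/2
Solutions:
 g(b) = C1 + C2*sqrt(b)


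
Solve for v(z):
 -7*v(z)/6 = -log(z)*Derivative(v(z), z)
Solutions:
 v(z) = C1*exp(7*li(z)/6)


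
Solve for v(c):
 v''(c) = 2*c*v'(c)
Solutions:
 v(c) = C1 + C2*erfi(c)


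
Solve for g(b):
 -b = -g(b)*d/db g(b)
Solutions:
 g(b) = -sqrt(C1 + b^2)
 g(b) = sqrt(C1 + b^2)


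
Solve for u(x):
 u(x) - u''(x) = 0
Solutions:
 u(x) = C1*exp(-x) + C2*exp(x)


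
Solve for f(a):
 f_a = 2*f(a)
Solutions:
 f(a) = C1*exp(2*a)


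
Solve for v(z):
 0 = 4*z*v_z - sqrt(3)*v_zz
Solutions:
 v(z) = C1 + C2*erfi(sqrt(2)*3^(3/4)*z/3)


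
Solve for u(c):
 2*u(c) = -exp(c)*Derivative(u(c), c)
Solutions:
 u(c) = C1*exp(2*exp(-c))


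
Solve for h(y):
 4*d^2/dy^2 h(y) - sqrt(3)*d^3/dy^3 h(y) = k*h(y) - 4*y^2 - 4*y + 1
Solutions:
 h(y) = C1*exp(y*(2^(2/3)*sqrt(3)*(81*k + sqrt((81*k - 128)^2 - 16384) - 128)^(1/3) - 3*2^(2/3)*I*(81*k + sqrt((81*k - 128)^2 - 16384) - 128)^(1/3) + 16*sqrt(3) - 384*2^(1/3)/((-sqrt(3) + 3*I)*(81*k + sqrt((81*k - 128)^2 - 16384) - 128)^(1/3)))/36) + C2*exp(y*(2^(2/3)*sqrt(3)*(81*k + sqrt((81*k - 128)^2 - 16384) - 128)^(1/3) + 3*2^(2/3)*I*(81*k + sqrt((81*k - 128)^2 - 16384) - 128)^(1/3) + 16*sqrt(3) + 384*2^(1/3)/((sqrt(3) + 3*I)*(81*k + sqrt((81*k - 128)^2 - 16384) - 128)^(1/3)))/36) + C3*exp(sqrt(3)*y*(-2^(2/3)*(81*k + sqrt((81*k - 128)^2 - 16384) - 128)^(1/3) + 8 - 32*2^(1/3)/(81*k + sqrt((81*k - 128)^2 - 16384) - 128)^(1/3))/18) + 4*y^2/k + 4*y/k - 1/k + 32/k^2


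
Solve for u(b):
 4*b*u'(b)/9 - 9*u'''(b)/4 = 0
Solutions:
 u(b) = C1 + Integral(C2*airyai(2*2^(1/3)*3^(2/3)*b/9) + C3*airybi(2*2^(1/3)*3^(2/3)*b/9), b)


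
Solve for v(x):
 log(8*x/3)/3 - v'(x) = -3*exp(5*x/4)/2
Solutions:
 v(x) = C1 + x*log(x)/3 + x*(-log(3)/3 - 1/3 + log(2)) + 6*exp(5*x/4)/5


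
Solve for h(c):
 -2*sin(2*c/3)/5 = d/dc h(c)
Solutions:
 h(c) = C1 + 3*cos(2*c/3)/5


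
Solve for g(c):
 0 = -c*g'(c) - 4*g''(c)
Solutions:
 g(c) = C1 + C2*erf(sqrt(2)*c/4)


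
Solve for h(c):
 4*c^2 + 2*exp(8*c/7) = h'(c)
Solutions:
 h(c) = C1 + 4*c^3/3 + 7*exp(8*c/7)/4


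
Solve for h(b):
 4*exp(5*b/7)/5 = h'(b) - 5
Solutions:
 h(b) = C1 + 5*b + 28*exp(5*b/7)/25


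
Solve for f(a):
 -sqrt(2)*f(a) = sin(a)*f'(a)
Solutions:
 f(a) = C1*(cos(a) + 1)^(sqrt(2)/2)/(cos(a) - 1)^(sqrt(2)/2)


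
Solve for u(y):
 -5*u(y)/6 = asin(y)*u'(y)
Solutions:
 u(y) = C1*exp(-5*Integral(1/asin(y), y)/6)


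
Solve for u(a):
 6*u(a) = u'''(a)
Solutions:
 u(a) = C3*exp(6^(1/3)*a) + (C1*sin(2^(1/3)*3^(5/6)*a/2) + C2*cos(2^(1/3)*3^(5/6)*a/2))*exp(-6^(1/3)*a/2)


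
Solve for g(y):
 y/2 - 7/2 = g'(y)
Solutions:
 g(y) = C1 + y^2/4 - 7*y/2


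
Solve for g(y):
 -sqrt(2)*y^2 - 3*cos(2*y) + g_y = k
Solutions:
 g(y) = C1 + k*y + sqrt(2)*y^3/3 + 3*sin(2*y)/2


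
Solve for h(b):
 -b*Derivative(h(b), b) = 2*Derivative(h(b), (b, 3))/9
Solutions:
 h(b) = C1 + Integral(C2*airyai(-6^(2/3)*b/2) + C3*airybi(-6^(2/3)*b/2), b)


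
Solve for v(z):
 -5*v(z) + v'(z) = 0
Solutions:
 v(z) = C1*exp(5*z)


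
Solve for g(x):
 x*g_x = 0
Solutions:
 g(x) = C1


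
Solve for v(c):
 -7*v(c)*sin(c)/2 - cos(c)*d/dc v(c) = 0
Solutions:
 v(c) = C1*cos(c)^(7/2)


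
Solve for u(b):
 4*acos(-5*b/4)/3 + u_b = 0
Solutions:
 u(b) = C1 - 4*b*acos(-5*b/4)/3 - 4*sqrt(16 - 25*b^2)/15


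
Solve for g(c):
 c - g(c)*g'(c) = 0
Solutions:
 g(c) = -sqrt(C1 + c^2)
 g(c) = sqrt(C1 + c^2)


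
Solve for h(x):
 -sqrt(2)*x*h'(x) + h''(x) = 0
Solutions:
 h(x) = C1 + C2*erfi(2^(3/4)*x/2)


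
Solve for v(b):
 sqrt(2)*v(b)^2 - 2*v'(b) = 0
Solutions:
 v(b) = -2/(C1 + sqrt(2)*b)


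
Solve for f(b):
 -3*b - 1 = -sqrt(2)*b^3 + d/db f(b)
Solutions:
 f(b) = C1 + sqrt(2)*b^4/4 - 3*b^2/2 - b


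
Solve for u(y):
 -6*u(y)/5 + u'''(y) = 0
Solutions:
 u(y) = C3*exp(5^(2/3)*6^(1/3)*y/5) + (C1*sin(2^(1/3)*3^(5/6)*5^(2/3)*y/10) + C2*cos(2^(1/3)*3^(5/6)*5^(2/3)*y/10))*exp(-5^(2/3)*6^(1/3)*y/10)


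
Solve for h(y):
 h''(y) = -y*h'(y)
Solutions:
 h(y) = C1 + C2*erf(sqrt(2)*y/2)


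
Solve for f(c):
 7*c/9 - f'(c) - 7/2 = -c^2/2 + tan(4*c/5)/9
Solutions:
 f(c) = C1 + c^3/6 + 7*c^2/18 - 7*c/2 + 5*log(cos(4*c/5))/36


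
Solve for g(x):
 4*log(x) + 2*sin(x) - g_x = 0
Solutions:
 g(x) = C1 + 4*x*log(x) - 4*x - 2*cos(x)


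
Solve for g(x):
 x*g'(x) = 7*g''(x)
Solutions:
 g(x) = C1 + C2*erfi(sqrt(14)*x/14)


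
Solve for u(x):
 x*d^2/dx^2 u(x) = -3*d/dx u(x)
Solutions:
 u(x) = C1 + C2/x^2


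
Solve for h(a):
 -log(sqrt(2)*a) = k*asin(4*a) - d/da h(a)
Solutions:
 h(a) = C1 + a*log(a) - a + a*log(2)/2 + k*(a*asin(4*a) + sqrt(1 - 16*a^2)/4)


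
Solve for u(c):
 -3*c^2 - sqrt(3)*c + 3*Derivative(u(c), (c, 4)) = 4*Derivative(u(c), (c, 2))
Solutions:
 u(c) = C1 + C2*c + C3*exp(-2*sqrt(3)*c/3) + C4*exp(2*sqrt(3)*c/3) - c^4/16 - sqrt(3)*c^3/24 - 9*c^2/16


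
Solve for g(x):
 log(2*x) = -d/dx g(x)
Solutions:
 g(x) = C1 - x*log(x) - x*log(2) + x


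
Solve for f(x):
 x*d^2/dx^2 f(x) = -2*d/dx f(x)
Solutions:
 f(x) = C1 + C2/x


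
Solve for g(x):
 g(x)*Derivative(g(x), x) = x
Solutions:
 g(x) = -sqrt(C1 + x^2)
 g(x) = sqrt(C1 + x^2)


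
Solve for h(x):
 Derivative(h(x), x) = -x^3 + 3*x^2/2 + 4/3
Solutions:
 h(x) = C1 - x^4/4 + x^3/2 + 4*x/3


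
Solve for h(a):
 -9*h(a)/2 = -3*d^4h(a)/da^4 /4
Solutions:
 h(a) = C1*exp(-6^(1/4)*a) + C2*exp(6^(1/4)*a) + C3*sin(6^(1/4)*a) + C4*cos(6^(1/4)*a)


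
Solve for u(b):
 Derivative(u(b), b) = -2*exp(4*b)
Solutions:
 u(b) = C1 - exp(4*b)/2


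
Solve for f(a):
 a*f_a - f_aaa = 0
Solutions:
 f(a) = C1 + Integral(C2*airyai(a) + C3*airybi(a), a)


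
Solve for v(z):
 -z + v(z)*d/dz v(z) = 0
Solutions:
 v(z) = -sqrt(C1 + z^2)
 v(z) = sqrt(C1 + z^2)


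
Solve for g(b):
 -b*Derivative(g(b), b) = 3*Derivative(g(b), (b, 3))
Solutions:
 g(b) = C1 + Integral(C2*airyai(-3^(2/3)*b/3) + C3*airybi(-3^(2/3)*b/3), b)


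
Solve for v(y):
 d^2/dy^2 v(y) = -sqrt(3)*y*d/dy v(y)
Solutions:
 v(y) = C1 + C2*erf(sqrt(2)*3^(1/4)*y/2)


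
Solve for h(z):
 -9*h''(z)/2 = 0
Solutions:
 h(z) = C1 + C2*z


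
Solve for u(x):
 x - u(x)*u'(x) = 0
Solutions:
 u(x) = -sqrt(C1 + x^2)
 u(x) = sqrt(C1 + x^2)


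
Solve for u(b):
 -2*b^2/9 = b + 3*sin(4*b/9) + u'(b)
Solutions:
 u(b) = C1 - 2*b^3/27 - b^2/2 + 27*cos(4*b/9)/4


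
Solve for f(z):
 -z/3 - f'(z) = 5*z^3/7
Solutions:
 f(z) = C1 - 5*z^4/28 - z^2/6


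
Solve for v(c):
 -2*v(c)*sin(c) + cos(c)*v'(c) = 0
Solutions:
 v(c) = C1/cos(c)^2


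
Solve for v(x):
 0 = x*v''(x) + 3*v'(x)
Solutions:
 v(x) = C1 + C2/x^2


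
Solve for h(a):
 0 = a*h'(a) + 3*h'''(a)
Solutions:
 h(a) = C1 + Integral(C2*airyai(-3^(2/3)*a/3) + C3*airybi(-3^(2/3)*a/3), a)


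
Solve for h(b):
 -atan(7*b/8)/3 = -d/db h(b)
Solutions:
 h(b) = C1 + b*atan(7*b/8)/3 - 4*log(49*b^2 + 64)/21


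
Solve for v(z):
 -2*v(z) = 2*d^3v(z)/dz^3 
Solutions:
 v(z) = C3*exp(-z) + (C1*sin(sqrt(3)*z/2) + C2*cos(sqrt(3)*z/2))*exp(z/2)


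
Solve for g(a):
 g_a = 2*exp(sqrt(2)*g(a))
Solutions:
 g(a) = sqrt(2)*(2*log(-1/(C1 + 2*a)) - log(2))/4


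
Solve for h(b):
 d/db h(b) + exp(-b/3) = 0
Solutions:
 h(b) = C1 + 3*exp(-b/3)


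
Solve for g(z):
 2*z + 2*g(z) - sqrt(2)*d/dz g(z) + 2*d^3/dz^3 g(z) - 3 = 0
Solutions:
 g(z) = C1*exp(3^(1/3)*z*(2^(5/6)*3^(1/3)/(sqrt(3)*sqrt(27 - sqrt(2)) + 9)^(1/3) + 2^(2/3)*(sqrt(3)*sqrt(27 - sqrt(2)) + 9)^(1/3))/12)*sin(3^(1/6)*z*(-3*2^(5/6)/(sqrt(3)*sqrt(27 - sqrt(2)) + 9)^(1/3) + 6^(2/3)*(sqrt(3)*sqrt(27 - sqrt(2)) + 9)^(1/3))/12) + C2*exp(3^(1/3)*z*(2^(5/6)*3^(1/3)/(sqrt(3)*sqrt(27 - sqrt(2)) + 9)^(1/3) + 2^(2/3)*(sqrt(3)*sqrt(27 - sqrt(2)) + 9)^(1/3))/12)*cos(3^(1/6)*z*(-3*2^(5/6)/(sqrt(3)*sqrt(27 - sqrt(2)) + 9)^(1/3) + 6^(2/3)*(sqrt(3)*sqrt(27 - sqrt(2)) + 9)^(1/3))/12) + C3*exp(-3^(1/3)*z*(2^(5/6)*3^(1/3)/(sqrt(3)*sqrt(27 - sqrt(2)) + 9)^(1/3) + 2^(2/3)*(sqrt(3)*sqrt(27 - sqrt(2)) + 9)^(1/3))/6) - z - sqrt(2)/2 + 3/2


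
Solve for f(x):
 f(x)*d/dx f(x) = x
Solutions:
 f(x) = -sqrt(C1 + x^2)
 f(x) = sqrt(C1 + x^2)


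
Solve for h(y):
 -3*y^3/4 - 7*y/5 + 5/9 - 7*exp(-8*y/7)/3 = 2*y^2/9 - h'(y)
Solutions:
 h(y) = C1 + 3*y^4/16 + 2*y^3/27 + 7*y^2/10 - 5*y/9 - 49*exp(-8*y/7)/24


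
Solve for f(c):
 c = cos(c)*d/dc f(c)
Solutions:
 f(c) = C1 + Integral(c/cos(c), c)


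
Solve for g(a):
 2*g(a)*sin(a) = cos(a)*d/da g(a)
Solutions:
 g(a) = C1/cos(a)^2


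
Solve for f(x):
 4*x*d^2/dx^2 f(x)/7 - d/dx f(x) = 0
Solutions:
 f(x) = C1 + C2*x^(11/4)


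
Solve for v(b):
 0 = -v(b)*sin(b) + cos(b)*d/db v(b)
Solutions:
 v(b) = C1/cos(b)


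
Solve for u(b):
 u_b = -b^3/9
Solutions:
 u(b) = C1 - b^4/36


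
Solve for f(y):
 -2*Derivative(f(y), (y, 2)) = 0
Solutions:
 f(y) = C1 + C2*y


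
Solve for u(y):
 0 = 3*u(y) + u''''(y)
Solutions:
 u(y) = (C1*sin(sqrt(2)*3^(1/4)*y/2) + C2*cos(sqrt(2)*3^(1/4)*y/2))*exp(-sqrt(2)*3^(1/4)*y/2) + (C3*sin(sqrt(2)*3^(1/4)*y/2) + C4*cos(sqrt(2)*3^(1/4)*y/2))*exp(sqrt(2)*3^(1/4)*y/2)


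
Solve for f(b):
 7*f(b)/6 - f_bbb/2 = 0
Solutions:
 f(b) = C3*exp(3^(2/3)*7^(1/3)*b/3) + (C1*sin(3^(1/6)*7^(1/3)*b/2) + C2*cos(3^(1/6)*7^(1/3)*b/2))*exp(-3^(2/3)*7^(1/3)*b/6)


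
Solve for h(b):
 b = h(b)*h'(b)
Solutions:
 h(b) = -sqrt(C1 + b^2)
 h(b) = sqrt(C1 + b^2)


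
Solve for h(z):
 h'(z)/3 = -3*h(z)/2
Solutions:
 h(z) = C1*exp(-9*z/2)


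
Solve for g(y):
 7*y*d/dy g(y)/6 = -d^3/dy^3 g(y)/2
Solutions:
 g(y) = C1 + Integral(C2*airyai(-3^(2/3)*7^(1/3)*y/3) + C3*airybi(-3^(2/3)*7^(1/3)*y/3), y)


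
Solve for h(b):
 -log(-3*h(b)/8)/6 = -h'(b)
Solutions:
 -6*Integral(1/(log(-_y) - 3*log(2) + log(3)), (_y, h(b))) = C1 - b


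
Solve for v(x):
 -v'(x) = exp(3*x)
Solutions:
 v(x) = C1 - exp(3*x)/3


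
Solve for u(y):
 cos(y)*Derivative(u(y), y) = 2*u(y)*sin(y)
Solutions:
 u(y) = C1/cos(y)^2


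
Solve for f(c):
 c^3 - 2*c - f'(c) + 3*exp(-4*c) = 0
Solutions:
 f(c) = C1 + c^4/4 - c^2 - 3*exp(-4*c)/4


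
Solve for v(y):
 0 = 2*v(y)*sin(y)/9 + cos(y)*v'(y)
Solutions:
 v(y) = C1*cos(y)^(2/9)


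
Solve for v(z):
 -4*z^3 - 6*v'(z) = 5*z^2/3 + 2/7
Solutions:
 v(z) = C1 - z^4/6 - 5*z^3/54 - z/21


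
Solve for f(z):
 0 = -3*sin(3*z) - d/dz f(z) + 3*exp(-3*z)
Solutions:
 f(z) = C1 + cos(3*z) - exp(-3*z)


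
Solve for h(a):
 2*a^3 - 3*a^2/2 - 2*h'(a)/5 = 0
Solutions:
 h(a) = C1 + 5*a^4/4 - 5*a^3/4


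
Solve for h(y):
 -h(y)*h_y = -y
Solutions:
 h(y) = -sqrt(C1 + y^2)
 h(y) = sqrt(C1 + y^2)


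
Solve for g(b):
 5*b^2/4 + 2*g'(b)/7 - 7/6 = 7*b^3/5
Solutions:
 g(b) = C1 + 49*b^4/40 - 35*b^3/24 + 49*b/12


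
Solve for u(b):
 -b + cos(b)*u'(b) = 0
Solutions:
 u(b) = C1 + Integral(b/cos(b), b)


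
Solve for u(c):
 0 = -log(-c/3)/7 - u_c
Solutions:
 u(c) = C1 - c*log(-c)/7 + c*(1 + log(3))/7


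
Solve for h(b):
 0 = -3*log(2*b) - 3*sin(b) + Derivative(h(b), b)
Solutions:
 h(b) = C1 + 3*b*log(b) - 3*b + 3*b*log(2) - 3*cos(b)


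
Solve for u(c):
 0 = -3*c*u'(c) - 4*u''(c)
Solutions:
 u(c) = C1 + C2*erf(sqrt(6)*c/4)


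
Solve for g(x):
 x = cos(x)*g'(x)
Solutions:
 g(x) = C1 + Integral(x/cos(x), x)


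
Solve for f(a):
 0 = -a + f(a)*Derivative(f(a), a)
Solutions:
 f(a) = -sqrt(C1 + a^2)
 f(a) = sqrt(C1 + a^2)


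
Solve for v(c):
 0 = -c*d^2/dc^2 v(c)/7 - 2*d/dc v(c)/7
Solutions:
 v(c) = C1 + C2/c


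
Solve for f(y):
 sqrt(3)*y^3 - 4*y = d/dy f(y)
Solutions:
 f(y) = C1 + sqrt(3)*y^4/4 - 2*y^2


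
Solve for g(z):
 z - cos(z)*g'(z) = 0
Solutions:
 g(z) = C1 + Integral(z/cos(z), z)


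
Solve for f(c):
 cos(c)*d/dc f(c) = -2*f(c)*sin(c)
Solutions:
 f(c) = C1*cos(c)^2


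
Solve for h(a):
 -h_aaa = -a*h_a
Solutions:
 h(a) = C1 + Integral(C2*airyai(a) + C3*airybi(a), a)


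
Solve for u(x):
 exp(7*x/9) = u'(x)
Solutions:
 u(x) = C1 + 9*exp(7*x/9)/7


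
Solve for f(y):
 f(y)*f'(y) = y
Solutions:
 f(y) = -sqrt(C1 + y^2)
 f(y) = sqrt(C1 + y^2)


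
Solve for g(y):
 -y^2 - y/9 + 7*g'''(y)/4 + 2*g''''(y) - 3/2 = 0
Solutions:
 g(y) = C1 + C2*y + C3*y^2 + C4*exp(-7*y/8) + y^5/105 - 137*y^4/2646 + 3515*y^3/9261


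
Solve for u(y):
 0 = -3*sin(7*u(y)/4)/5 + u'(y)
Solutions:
 -3*y/5 + 2*log(cos(7*u(y)/4) - 1)/7 - 2*log(cos(7*u(y)/4) + 1)/7 = C1


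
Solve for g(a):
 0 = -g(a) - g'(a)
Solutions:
 g(a) = C1*exp(-a)


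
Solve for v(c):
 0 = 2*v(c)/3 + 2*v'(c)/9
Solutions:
 v(c) = C1*exp(-3*c)


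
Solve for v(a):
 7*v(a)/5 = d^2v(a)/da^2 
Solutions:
 v(a) = C1*exp(-sqrt(35)*a/5) + C2*exp(sqrt(35)*a/5)


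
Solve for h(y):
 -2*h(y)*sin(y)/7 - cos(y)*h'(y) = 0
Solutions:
 h(y) = C1*cos(y)^(2/7)


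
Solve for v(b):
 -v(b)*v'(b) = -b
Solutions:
 v(b) = -sqrt(C1 + b^2)
 v(b) = sqrt(C1 + b^2)


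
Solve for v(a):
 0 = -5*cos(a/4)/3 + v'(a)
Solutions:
 v(a) = C1 + 20*sin(a/4)/3


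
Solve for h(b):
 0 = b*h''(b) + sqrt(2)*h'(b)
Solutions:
 h(b) = C1 + C2*b^(1 - sqrt(2))


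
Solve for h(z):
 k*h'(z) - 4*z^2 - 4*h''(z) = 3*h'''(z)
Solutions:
 h(z) = C1 + C2*exp(z*(sqrt(3*k + 4) - 2)/3) + C3*exp(-z*(sqrt(3*k + 4) + 2)/3) + 4*z^3/(3*k) + 16*z^2/k^2 + 24*z/k^2 + 128*z/k^3


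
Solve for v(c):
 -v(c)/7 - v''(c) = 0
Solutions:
 v(c) = C1*sin(sqrt(7)*c/7) + C2*cos(sqrt(7)*c/7)


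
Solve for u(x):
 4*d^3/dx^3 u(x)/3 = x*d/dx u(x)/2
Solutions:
 u(x) = C1 + Integral(C2*airyai(3^(1/3)*x/2) + C3*airybi(3^(1/3)*x/2), x)


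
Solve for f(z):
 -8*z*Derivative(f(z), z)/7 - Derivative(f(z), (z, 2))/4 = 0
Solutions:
 f(z) = C1 + C2*erf(4*sqrt(7)*z/7)


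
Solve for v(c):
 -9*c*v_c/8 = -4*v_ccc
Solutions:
 v(c) = C1 + Integral(C2*airyai(2^(1/3)*3^(2/3)*c/4) + C3*airybi(2^(1/3)*3^(2/3)*c/4), c)


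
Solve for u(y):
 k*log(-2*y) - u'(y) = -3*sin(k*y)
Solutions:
 u(y) = C1 + k*y*(log(-y) - 1) + k*y*log(2) + 3*Piecewise((-cos(k*y)/k, Ne(k, 0)), (0, True))


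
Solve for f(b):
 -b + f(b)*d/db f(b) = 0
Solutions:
 f(b) = -sqrt(C1 + b^2)
 f(b) = sqrt(C1 + b^2)


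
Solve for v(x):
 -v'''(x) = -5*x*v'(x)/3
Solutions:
 v(x) = C1 + Integral(C2*airyai(3^(2/3)*5^(1/3)*x/3) + C3*airybi(3^(2/3)*5^(1/3)*x/3), x)


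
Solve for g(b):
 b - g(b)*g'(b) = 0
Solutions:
 g(b) = -sqrt(C1 + b^2)
 g(b) = sqrt(C1 + b^2)


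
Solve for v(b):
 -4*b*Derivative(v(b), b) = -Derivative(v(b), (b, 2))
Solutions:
 v(b) = C1 + C2*erfi(sqrt(2)*b)


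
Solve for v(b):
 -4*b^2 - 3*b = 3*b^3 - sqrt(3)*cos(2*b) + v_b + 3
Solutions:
 v(b) = C1 - 3*b^4/4 - 4*b^3/3 - 3*b^2/2 - 3*b + sqrt(3)*sin(2*b)/2


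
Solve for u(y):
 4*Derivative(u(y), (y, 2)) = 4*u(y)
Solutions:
 u(y) = C1*exp(-y) + C2*exp(y)


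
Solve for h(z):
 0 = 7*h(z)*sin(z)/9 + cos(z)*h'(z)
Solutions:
 h(z) = C1*cos(z)^(7/9)


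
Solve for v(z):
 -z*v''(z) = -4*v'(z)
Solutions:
 v(z) = C1 + C2*z^5


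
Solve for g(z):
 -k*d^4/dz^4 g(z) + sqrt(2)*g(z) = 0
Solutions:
 g(z) = C1*exp(-2^(1/8)*z*(1/k)^(1/4)) + C2*exp(2^(1/8)*z*(1/k)^(1/4)) + C3*exp(-2^(1/8)*I*z*(1/k)^(1/4)) + C4*exp(2^(1/8)*I*z*(1/k)^(1/4))


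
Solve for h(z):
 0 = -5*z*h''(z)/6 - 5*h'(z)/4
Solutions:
 h(z) = C1 + C2/sqrt(z)


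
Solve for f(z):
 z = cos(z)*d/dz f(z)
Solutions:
 f(z) = C1 + Integral(z/cos(z), z)


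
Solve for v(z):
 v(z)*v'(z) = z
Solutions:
 v(z) = -sqrt(C1 + z^2)
 v(z) = sqrt(C1 + z^2)


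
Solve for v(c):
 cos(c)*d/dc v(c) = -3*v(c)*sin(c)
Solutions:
 v(c) = C1*cos(c)^3


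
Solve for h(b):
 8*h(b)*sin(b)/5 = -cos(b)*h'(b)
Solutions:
 h(b) = C1*cos(b)^(8/5)


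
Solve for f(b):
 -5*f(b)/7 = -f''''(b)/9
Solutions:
 f(b) = C1*exp(-sqrt(3)*5^(1/4)*7^(3/4)*b/7) + C2*exp(sqrt(3)*5^(1/4)*7^(3/4)*b/7) + C3*sin(sqrt(3)*5^(1/4)*7^(3/4)*b/7) + C4*cos(sqrt(3)*5^(1/4)*7^(3/4)*b/7)


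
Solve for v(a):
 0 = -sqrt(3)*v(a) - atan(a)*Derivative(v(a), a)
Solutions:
 v(a) = C1*exp(-sqrt(3)*Integral(1/atan(a), a))


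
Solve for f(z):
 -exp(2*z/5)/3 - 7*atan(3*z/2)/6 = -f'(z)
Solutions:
 f(z) = C1 + 7*z*atan(3*z/2)/6 + 5*exp(2*z/5)/6 - 7*log(9*z^2 + 4)/18


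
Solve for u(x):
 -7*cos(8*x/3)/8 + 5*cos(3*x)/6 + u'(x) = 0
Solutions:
 u(x) = C1 + 21*sin(8*x/3)/64 - 5*sin(3*x)/18


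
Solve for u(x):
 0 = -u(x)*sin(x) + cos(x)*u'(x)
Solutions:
 u(x) = C1/cos(x)


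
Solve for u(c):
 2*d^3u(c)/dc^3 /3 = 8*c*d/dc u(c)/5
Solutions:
 u(c) = C1 + Integral(C2*airyai(12^(1/3)*5^(2/3)*c/5) + C3*airybi(12^(1/3)*5^(2/3)*c/5), c)


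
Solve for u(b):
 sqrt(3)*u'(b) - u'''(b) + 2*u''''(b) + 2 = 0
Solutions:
 u(b) = C1 + C2*exp(b*((-1 + sqrt(-1 + (-1 + 54*sqrt(3))^2) + 54*sqrt(3))^(-1/3) + 2 + (-1 + sqrt(-1 + (-1 + 54*sqrt(3))^2) + 54*sqrt(3))^(1/3))/12)*sin(sqrt(3)*b*(-(-1 + sqrt(-1 + (-1 + 54*sqrt(3))^2) + 54*sqrt(3))^(1/3) + (-1 + sqrt(-1 + (-1 + 54*sqrt(3))^2) + 54*sqrt(3))^(-1/3))/12) + C3*exp(b*((-1 + sqrt(-1 + (-1 + 54*sqrt(3))^2) + 54*sqrt(3))^(-1/3) + 2 + (-1 + sqrt(-1 + (-1 + 54*sqrt(3))^2) + 54*sqrt(3))^(1/3))/12)*cos(sqrt(3)*b*(-(-1 + sqrt(-1 + (-1 + 54*sqrt(3))^2) + 54*sqrt(3))^(1/3) + (-1 + sqrt(-1 + (-1 + 54*sqrt(3))^2) + 54*sqrt(3))^(-1/3))/12) + C4*exp(b*(-(-1 + sqrt(-1 + (-1 + 54*sqrt(3))^2) + 54*sqrt(3))^(1/3) - 1/(-1 + sqrt(-1 + (-1 + 54*sqrt(3))^2) + 54*sqrt(3))^(1/3) + 1)/6) - 2*sqrt(3)*b/3
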